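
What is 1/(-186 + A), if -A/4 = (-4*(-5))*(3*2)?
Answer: -1/666 ≈ -0.0015015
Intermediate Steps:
A = -480 (A = -4*(-4*(-5))*3*2 = -80*6 = -4*120 = -480)
1/(-186 + A) = 1/(-186 - 480) = 1/(-666) = -1/666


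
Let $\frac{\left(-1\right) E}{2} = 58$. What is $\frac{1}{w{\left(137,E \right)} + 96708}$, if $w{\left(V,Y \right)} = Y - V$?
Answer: $\frac{1}{96455} \approx 1.0368 \cdot 10^{-5}$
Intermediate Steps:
$E = -116$ ($E = \left(-2\right) 58 = -116$)
$\frac{1}{w{\left(137,E \right)} + 96708} = \frac{1}{\left(-116 - 137\right) + 96708} = \frac{1}{-253 + 96708} = \frac{1}{96455}$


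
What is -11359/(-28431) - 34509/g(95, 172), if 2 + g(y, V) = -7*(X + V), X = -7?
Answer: 76482134/2530359 ≈ 30.226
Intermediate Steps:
g(y, V) = 47 - 7*V (g(y, V) = -2 - 7*(-7 + V) = -2 + (49 - 7*V) = 47 - 7*V)
-11359/(-28431) - 34509/g(95, 172) = -11359/(-28431) - 34509/(47 - 7*172) = -11359*(-1/28431) - 34509/(47 - 1204) = 11359/28431 - 34509/(-1157) = 11359/28431 - 34509*(-1/1157) = 11359/28431 + 34509/1157 = 76482134/2530359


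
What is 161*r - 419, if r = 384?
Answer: 61405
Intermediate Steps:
161*r - 419 = 161*384 - 419 = 61824 - 419 = 61405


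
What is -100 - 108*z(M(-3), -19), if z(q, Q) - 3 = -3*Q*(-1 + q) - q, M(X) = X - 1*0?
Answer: 23876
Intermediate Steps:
M(X) = X (M(X) = X + 0 = X)
z(q, Q) = 3 - q - 3*Q*(-1 + q) (z(q, Q) = 3 + (-3*Q*(-1 + q) - q) = 3 + (-q - 3*Q*(-1 + q)) = 3 - q - 3*Q*(-1 + q))
-100 - 108*z(M(-3), -19) = -100 - 108*(3 - 1*(-3) + 3*(-19) - 3*(-19)*(-3)) = -100 - 108*(3 + 3 - 57 - 171) = -100 - 108*(-222) = -100 + 23976 = 23876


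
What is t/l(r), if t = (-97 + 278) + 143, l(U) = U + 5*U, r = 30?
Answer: 9/5 ≈ 1.8000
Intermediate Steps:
l(U) = 6*U
t = 324 (t = 181 + 143 = 324)
t/l(r) = 324/((6*30)) = 324/180 = 324*(1/180) = 9/5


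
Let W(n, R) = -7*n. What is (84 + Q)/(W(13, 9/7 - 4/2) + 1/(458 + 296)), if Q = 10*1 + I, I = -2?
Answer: -69368/68613 ≈ -1.0110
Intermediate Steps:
Q = 8 (Q = 10*1 - 2 = 10 - 2 = 8)
(84 + Q)/(W(13, 9/7 - 4/2) + 1/(458 + 296)) = (84 + 8)/(-7*13 + 1/(458 + 296)) = 92/(-91 + 1/754) = 92/(-68613/754) = 92*(-754/68613) = -69368/68613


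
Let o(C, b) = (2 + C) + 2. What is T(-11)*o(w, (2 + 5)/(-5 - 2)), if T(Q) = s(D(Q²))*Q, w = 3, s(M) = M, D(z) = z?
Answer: -9317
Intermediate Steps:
T(Q) = Q³ (T(Q) = Q²*Q = Q³)
o(C, b) = 4 + C
T(-11)*o(w, (2 + 5)/(-5 - 2)) = (-11)³*(4 + 3) = -1331*7 = -9317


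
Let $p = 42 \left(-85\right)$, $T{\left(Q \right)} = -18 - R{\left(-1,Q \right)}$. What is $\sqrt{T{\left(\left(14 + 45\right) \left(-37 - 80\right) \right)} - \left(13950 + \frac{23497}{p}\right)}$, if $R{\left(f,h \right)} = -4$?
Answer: $\frac{i \sqrt{177885899310}}{3570} \approx 118.14 i$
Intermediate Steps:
$T{\left(Q \right)} = -14$ ($T{\left(Q \right)} = -18 - -4 = -18 + 4 = -14$)
$p = -3570$
$\sqrt{T{\left(\left(14 + 45\right) \left(-37 - 80\right) \right)} - \left(13950 + \frac{23497}{p}\right)} = \sqrt{-14 - \left(13950 + \frac{23497}{-3570}\right)} = \sqrt{-14 - \frac{49778003}{3570}} = \sqrt{- \frac{49827983}{3570}} = \frac{i \sqrt{177885899310}}{3570}$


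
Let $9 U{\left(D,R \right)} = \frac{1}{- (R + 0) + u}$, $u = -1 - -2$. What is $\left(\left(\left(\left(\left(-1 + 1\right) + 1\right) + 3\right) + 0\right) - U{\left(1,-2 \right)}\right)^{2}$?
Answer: $\frac{11449}{729} \approx 15.705$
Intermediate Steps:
$u = 1$ ($u = -1 + 2 = 1$)
$U{\left(D,R \right)} = \frac{1}{9 \left(1 - R\right)}$ ($U{\left(D,R \right)} = \frac{1}{9 \left(- (R + 0) + 1\right)} = \frac{1}{9 \left(- R + 1\right)} = \frac{1}{9 \left(1 - R\right)}$)
$\left(\left(\left(\left(\left(-1 + 1\right) + 1\right) + 3\right) + 0\right) - U{\left(1,-2 \right)}\right)^{2} = \left(\left(\left(\left(\left(-1 + 1\right) + 1\right) + 3\right) + 0\right) - - \frac{1}{-9 + 9 \left(-2\right)}\right)^{2} = \left(\left(\left(\left(0 + 1\right) + 3\right) + 0\right) - - \frac{1}{-9 - 18}\right)^{2} = \left(\left(\left(1 + 3\right) + 0\right) - - \frac{1}{-27}\right)^{2} = \left(\left(4 + 0\right) - \left(-1\right) \left(- \frac{1}{27}\right)\right)^{2} = \left(4 - \frac{1}{27}\right)^{2} = \left(\frac{107}{27}\right)^{2} = \frac{11449}{729}$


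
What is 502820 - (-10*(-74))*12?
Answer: 493940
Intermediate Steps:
502820 - (-10*(-74))*12 = 502820 - 740*12 = 502820 - 1*8880 = 502820 - 8880 = 493940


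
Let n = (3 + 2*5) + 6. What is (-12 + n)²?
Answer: 49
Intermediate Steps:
n = 19 (n = (3 + 10) + 6 = 13 + 6 = 19)
(-12 + n)² = (-12 + 19)² = 7² = 49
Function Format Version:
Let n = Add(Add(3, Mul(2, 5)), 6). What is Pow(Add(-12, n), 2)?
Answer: 49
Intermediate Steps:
n = 19 (n = Add(Add(3, 10), 6) = Add(13, 6) = 19)
Pow(Add(-12, n), 2) = Pow(Add(-12, 19), 2) = Pow(7, 2) = 49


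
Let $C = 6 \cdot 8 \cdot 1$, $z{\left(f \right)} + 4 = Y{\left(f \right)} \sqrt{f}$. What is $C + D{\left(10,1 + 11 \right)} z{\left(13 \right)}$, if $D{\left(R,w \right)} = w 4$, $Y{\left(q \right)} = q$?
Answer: $-144 + 624 \sqrt{13} \approx 2105.9$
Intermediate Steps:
$D{\left(R,w \right)} = 4 w$
$z{\left(f \right)} = -4 + f^{\frac{3}{2}}$ ($z{\left(f \right)} = -4 + f \sqrt{f} = -4 + f^{\frac{3}{2}}$)
$C = 48$ ($C = 48 \cdot 1 = 48$)
$C + D{\left(10,1 + 11 \right)} z{\left(13 \right)} = 48 + 4 \left(1 + 11\right) \left(-4 + 13^{\frac{3}{2}}\right) = 48 + 4 \cdot 12 \left(-4 + 13 \sqrt{13}\right) = 48 + 48 \left(-4 + 13 \sqrt{13}\right) = 48 - \left(192 - 624 \sqrt{13}\right) = -144 + 624 \sqrt{13}$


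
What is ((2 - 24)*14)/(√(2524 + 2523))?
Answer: -44*√103/103 ≈ -4.3354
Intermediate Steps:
((2 - 24)*14)/(√(2524 + 2523)) = (-22*14)/(√5047) = -308*√103/721 = -44*√103/103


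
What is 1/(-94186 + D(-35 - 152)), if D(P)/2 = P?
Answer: -1/94560 ≈ -1.0575e-5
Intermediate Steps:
D(P) = 2*P
1/(-94186 + D(-35 - 152)) = 1/(-94186 + 2*(-35 - 152)) = 1/(-94186 + 2*(-187)) = 1/(-94186 - 374) = 1/(-94560) = -1/94560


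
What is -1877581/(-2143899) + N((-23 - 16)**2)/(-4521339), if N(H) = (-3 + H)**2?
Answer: 43814102243/119670298281 ≈ 0.36612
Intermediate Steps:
-1877581/(-2143899) + N((-23 - 16)**2)/(-4521339) = -1877581/(-2143899) + (-3 + (-23 - 16)**2)**2/(-4521339) = -1877581*(-1/2143899) + (-3 + (-39)**2)**2*(-1/4521339) = 1877581/2143899 + (-3 + 1521)**2*(-1/4521339) = 1877581/2143899 + 1518**2*(-1/4521339) = 1877581/2143899 + 2304324*(-1/4521339) = 1877581/2143899 - 256036/502371 = 43814102243/119670298281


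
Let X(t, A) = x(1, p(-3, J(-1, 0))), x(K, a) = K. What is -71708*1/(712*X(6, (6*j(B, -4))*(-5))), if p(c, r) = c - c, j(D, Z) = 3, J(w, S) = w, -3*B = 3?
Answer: -17927/178 ≈ -100.71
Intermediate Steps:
B = -1 (B = -1/3*3 = -1)
p(c, r) = 0
X(t, A) = 1
-71708*1/(712*X(6, (6*j(B, -4))*(-5))) = -71708/(712*1) = -71708/712 = -71708*1/712 = -17927/178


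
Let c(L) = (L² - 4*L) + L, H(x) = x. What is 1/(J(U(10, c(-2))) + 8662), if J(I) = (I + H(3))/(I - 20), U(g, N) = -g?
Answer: 30/259867 ≈ 0.00011544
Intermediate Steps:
c(L) = L² - 3*L
J(I) = (3 + I)/(-20 + I) (J(I) = (I + 3)/(I - 20) = (3 + I)/(-20 + I))
1/(J(U(10, c(-2))) + 8662) = 1/((3 - 1*10)/(-20 - 1*10) + 8662) = 1/((3 - 10)/(-20 - 10) + 8662) = 1/(-7/(-30) + 8662) = 1/(-1/30*(-7) + 8662) = 1/(7/30 + 8662) = 1/(259867/30) = 30/259867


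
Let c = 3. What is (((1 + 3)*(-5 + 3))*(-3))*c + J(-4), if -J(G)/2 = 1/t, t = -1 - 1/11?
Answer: 443/6 ≈ 73.833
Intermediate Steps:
t = -12/11 (t = -1 - 1*1/11 = -1 - 1/11 = -12/11 ≈ -1.0909)
J(G) = 11/6 (J(G) = -2/(-12/11) = -2*(-11/12) = 11/6)
(((1 + 3)*(-5 + 3))*(-3))*c + J(-4) = (((1 + 3)*(-5 + 3))*(-3))*3 + 11/6 = ((4*(-2))*(-3))*3 + 11/6 = -8*(-3)*3 + 11/6 = 24*3 + 11/6 = 72 + 11/6 = 443/6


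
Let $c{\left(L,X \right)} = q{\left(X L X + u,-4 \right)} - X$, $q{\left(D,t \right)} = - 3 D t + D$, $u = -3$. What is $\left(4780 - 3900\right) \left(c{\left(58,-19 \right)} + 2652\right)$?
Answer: $241846880$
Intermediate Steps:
$q{\left(D,t \right)} = D - 3 D t$ ($q{\left(D,t \right)} = - 3 D t + D = D - 3 D t$)
$c{\left(L,X \right)} = -39 - X + 13 L X^{2}$ ($c{\left(L,X \right)} = \left(X L X - 3\right) \left(1 - -12\right) - X = \left(L X X - 3\right) \left(1 + 12\right) - X = \left(L X^{2} - 3\right) 13 - X = \left(-3 + L X^{2}\right) 13 - X = \left(-39 + 13 L X^{2}\right) - X = -39 - X + 13 L X^{2}$)
$\left(4780 - 3900\right) \left(c{\left(58,-19 \right)} + 2652\right) = \left(4780 - 3900\right) \left(\left(-39 - -19 + 13 \cdot 58 \left(-19\right)^{2}\right) + 2652\right) = 880 \left(\left(-39 + 19 + 13 \cdot 58 \cdot 361\right) + 2652\right) = 880 \left(\left(-39 + 19 + 272194\right) + 2652\right) = 880 \left(272174 + 2652\right) = 880 \cdot 274826 = 241846880$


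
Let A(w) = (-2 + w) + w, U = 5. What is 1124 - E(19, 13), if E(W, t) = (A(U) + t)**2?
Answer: 683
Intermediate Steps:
A(w) = -2 + 2*w
E(W, t) = (8 + t)**2 (E(W, t) = ((-2 + 2*5) + t)**2 = ((-2 + 10) + t)**2 = (8 + t)**2)
1124 - E(19, 13) = 1124 - (8 + 13)**2 = 1124 - 1*21**2 = 1124 - 1*441 = 1124 - 441 = 683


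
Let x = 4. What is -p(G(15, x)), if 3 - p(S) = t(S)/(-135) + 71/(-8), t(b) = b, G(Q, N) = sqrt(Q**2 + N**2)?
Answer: -95/8 - sqrt(241)/135 ≈ -11.990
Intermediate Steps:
G(Q, N) = sqrt(N**2 + Q**2)
p(S) = 95/8 + S/135 (p(S) = 3 - (S/(-135) + 71/(-8)) = 3 - (S*(-1/135) + 71*(-1/8)) = 3 - (-S/135 - 71/8) = 3 - (-71/8 - S/135) = 3 + (71/8 + S/135) = 95/8 + S/135)
-p(G(15, x)) = -(95/8 + sqrt(4**2 + 15**2)/135) = -(95/8 + sqrt(16 + 225)/135) = -(95/8 + sqrt(241)/135) = -95/8 - sqrt(241)/135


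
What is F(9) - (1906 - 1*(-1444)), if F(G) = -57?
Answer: -3407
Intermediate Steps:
F(9) - (1906 - 1*(-1444)) = -57 - (1906 - 1*(-1444)) = -57 - (1906 + 1444) = -57 - 1*3350 = -57 - 3350 = -3407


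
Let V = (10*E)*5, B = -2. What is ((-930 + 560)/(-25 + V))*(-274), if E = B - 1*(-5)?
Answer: 20276/25 ≈ 811.04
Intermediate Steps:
E = 3 (E = -2 - 1*(-5) = -2 + 5 = 3)
V = 150 (V = (10*3)*5 = 30*5 = 150)
((-930 + 560)/(-25 + V))*(-274) = ((-930 + 560)/(-25 + 150))*(-274) = -370/125*(-274) = -370*1/125*(-274) = -74/25*(-274) = 20276/25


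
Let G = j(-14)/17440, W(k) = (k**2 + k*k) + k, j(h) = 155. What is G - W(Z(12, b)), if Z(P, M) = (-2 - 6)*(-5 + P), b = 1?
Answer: -21681377/3488 ≈ -6216.0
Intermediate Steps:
Z(P, M) = 40 - 8*P (Z(P, M) = -8*(-5 + P) = 40 - 8*P)
W(k) = k + 2*k**2 (W(k) = (k**2 + k**2) + k = 2*k**2 + k = k + 2*k**2)
G = 31/3488 (G = 155/17440 = 155*(1/17440) = 31/3488 ≈ 0.0088876)
G - W(Z(12, b)) = 31/3488 - (40 - 8*12)*(1 + 2*(40 - 8*12)) = 31/3488 - (40 - 96)*(1 + 2*(40 - 96)) = 31/3488 - (-56)*(1 + 2*(-56)) = 31/3488 - (-56)*(1 - 112) = 31/3488 - (-56)*(-111) = 31/3488 - 1*6216 = 31/3488 - 6216 = -21681377/3488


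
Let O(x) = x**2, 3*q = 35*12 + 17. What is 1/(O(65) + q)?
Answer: 3/13112 ≈ 0.00022880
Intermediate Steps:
q = 437/3 (q = (35*12 + 17)/3 = (420 + 17)/3 = (1/3)*437 = 437/3 ≈ 145.67)
1/(O(65) + q) = 1/(65**2 + 437/3) = 1/(4225 + 437/3) = 1/(13112/3) = 3/13112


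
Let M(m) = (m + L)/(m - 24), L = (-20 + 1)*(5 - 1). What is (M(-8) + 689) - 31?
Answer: 5285/8 ≈ 660.63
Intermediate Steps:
L = -76 (L = -19*4 = -76)
M(m) = (-76 + m)/(-24 + m) (M(m) = (m - 76)/(m - 24) = (-76 + m)/(-24 + m))
(M(-8) + 689) - 31 = ((-76 - 8)/(-24 - 8) + 689) - 31 = (-84/(-32) + 689) - 31 = (-1/32*(-84) + 689) - 31 = (21/8 + 689) - 31 = 5533/8 - 31 = 5285/8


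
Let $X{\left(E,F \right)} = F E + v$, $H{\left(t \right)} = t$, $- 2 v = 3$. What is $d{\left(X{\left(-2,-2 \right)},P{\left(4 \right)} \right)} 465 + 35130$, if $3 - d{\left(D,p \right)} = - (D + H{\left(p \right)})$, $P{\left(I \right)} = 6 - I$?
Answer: $\frac{77235}{2} \approx 38618.0$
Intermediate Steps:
$v = - \frac{3}{2}$ ($v = \left(- \frac{1}{2}\right) 3 = - \frac{3}{2} \approx -1.5$)
$X{\left(E,F \right)} = - \frac{3}{2} + E F$ ($X{\left(E,F \right)} = F E - \frac{3}{2} = E F - \frac{3}{2} = - \frac{3}{2} + E F$)
$d{\left(D,p \right)} = 3 + D + p$ ($d{\left(D,p \right)} = 3 - - (D + p) = 3 - \left(- D - p\right) = 3 + \left(D + p\right) = 3 + D + p$)
$d{\left(X{\left(-2,-2 \right)},P{\left(4 \right)} \right)} 465 + 35130 = \left(3 - - \frac{5}{2} + \left(6 - 4\right)\right) 465 + 35130 = \left(3 + \left(- \frac{3}{2} + 4\right) + \left(6 - 4\right)\right) 465 + 35130 = \left(3 + \frac{5}{2} + 2\right) 465 + 35130 = \frac{15}{2} \cdot 465 + 35130 = \frac{6975}{2} + 35130 = \frac{77235}{2}$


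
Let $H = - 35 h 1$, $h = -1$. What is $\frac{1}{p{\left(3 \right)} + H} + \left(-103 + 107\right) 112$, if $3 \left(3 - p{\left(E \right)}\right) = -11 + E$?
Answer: $\frac{54659}{122} \approx 448.02$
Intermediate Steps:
$p{\left(E \right)} = \frac{20}{3} - \frac{E}{3}$ ($p{\left(E \right)} = 3 - \frac{-11 + E}{3} = 3 - \left(- \frac{11}{3} + \frac{E}{3}\right) = \frac{20}{3} - \frac{E}{3}$)
$H = 35$ ($H = \left(-35\right) \left(-1\right) 1 = 35 \cdot 1 = 35$)
$\frac{1}{p{\left(3 \right)} + H} + \left(-103 + 107\right) 112 = \frac{1}{\left(\frac{20}{3} - 1\right) + 35} + \left(-103 + 107\right) 112 = \frac{1}{\left(\frac{20}{3} - 1\right) + 35} + 4 \cdot 112 = \frac{1}{\frac{17}{3} + 35} + 448 = \frac{1}{\frac{122}{3}} + 448 = \frac{3}{122} + 448 = \frac{54659}{122}$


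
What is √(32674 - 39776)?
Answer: I*√7102 ≈ 84.273*I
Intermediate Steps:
√(32674 - 39776) = √(-7102) = I*√7102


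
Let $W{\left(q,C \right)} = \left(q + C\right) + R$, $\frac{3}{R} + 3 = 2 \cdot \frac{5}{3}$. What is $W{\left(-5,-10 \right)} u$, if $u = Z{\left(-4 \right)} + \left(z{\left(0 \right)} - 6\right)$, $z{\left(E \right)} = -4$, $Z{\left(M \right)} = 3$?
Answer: $42$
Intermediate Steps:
$R = 9$ ($R = \frac{3}{-3 + 2 \cdot \frac{5}{3}} = \frac{3}{-3 + \frac{10}{3}} = 3 \frac{1}{\frac{1}{3}} = 3 \cdot 3 = 9$)
$W{\left(q,C \right)} = 9 + C + q$ ($W{\left(q,C \right)} = \left(q + C\right) + 9 = \left(C + q\right) + 9 = 9 + C + q$)
$u = -7$ ($u = 3 - 10 = -7$)
$W{\left(-5,-10 \right)} u = \left(9 - 10 - 5\right) \left(-7\right) = \left(-6\right) \left(-7\right) = 42$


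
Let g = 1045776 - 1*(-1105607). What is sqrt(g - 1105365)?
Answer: sqrt(1046018) ≈ 1022.8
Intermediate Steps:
g = 2151383 (g = 1045776 + 1105607 = 2151383)
sqrt(g - 1105365) = sqrt(2151383 - 1105365) = sqrt(1046018)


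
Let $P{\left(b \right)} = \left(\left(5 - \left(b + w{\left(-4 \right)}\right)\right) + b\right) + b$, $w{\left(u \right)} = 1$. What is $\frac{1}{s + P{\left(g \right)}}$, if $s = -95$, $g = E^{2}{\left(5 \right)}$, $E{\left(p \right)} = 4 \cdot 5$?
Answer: $\frac{1}{309} \approx 0.0032362$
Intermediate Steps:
$E{\left(p \right)} = 20$
$g = 400$ ($g = 20^{2} = 400$)
$P{\left(b \right)} = 4 + b$ ($P{\left(b \right)} = \left(\left(5 - \left(b + 1\right)\right) + b\right) + b = \left(\left(5 - \left(1 + b\right)\right) + b\right) + b = \left(\left(4 - b\right) + b\right) + b = 4 + b$)
$\frac{1}{s + P{\left(g \right)}} = \frac{1}{-95 + \left(4 + 400\right)} = \frac{1}{-95 + 404} = \frac{1}{309}$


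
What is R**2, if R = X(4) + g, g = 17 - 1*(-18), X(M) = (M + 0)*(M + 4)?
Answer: 4489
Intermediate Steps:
X(M) = M*(4 + M)
g = 35 (g = 17 + 18 = 35)
R = 67 (R = 4*(4 + 4) + 35 = 4*8 + 35 = 32 + 35 = 67)
R**2 = 67**2 = 4489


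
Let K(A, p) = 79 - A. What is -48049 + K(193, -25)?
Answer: -48163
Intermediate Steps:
-48049 + K(193, -25) = -48049 + (79 - 1*193) = -48049 + (79 - 193) = -48049 - 114 = -48163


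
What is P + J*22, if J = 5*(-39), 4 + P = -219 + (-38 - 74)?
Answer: -4625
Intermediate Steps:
P = -335 (P = -4 + (-219 + (-38 - 74)) = -4 + (-219 - 112) = -4 - 331 = -335)
J = -195
P + J*22 = -335 - 195*22 = -335 - 4290 = -4625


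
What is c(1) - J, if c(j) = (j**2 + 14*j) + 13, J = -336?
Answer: 364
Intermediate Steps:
c(j) = 13 + j**2 + 14*j
c(1) - J = (13 + 1**2 + 14*1) - 1*(-336) = (13 + 1 + 14) + 336 = 28 + 336 = 364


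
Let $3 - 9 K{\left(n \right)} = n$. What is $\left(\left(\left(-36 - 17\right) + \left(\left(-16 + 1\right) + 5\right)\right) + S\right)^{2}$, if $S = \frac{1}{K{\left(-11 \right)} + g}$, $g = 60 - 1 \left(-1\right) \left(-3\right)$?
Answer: $\frac{1101708864}{277729} \approx 3966.8$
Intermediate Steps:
$K{\left(n \right)} = \frac{1}{3} - \frac{n}{9}$
$g = 57$ ($g = 60 - \left(-1\right) \left(-3\right) = 60 - 3 = 57$)
$S = \frac{9}{527}$ ($S = \frac{1}{\left(\frac{1}{3} - - \frac{11}{9}\right) + 57} = \frac{1}{\left(\frac{1}{3} + \frac{11}{9}\right) + 57} = \frac{1}{\frac{14}{9} + 57} = \frac{1}{\frac{527}{9}} = \frac{9}{527} \approx 0.017078$)
$\left(\left(\left(-36 - 17\right) + \left(\left(-16 + 1\right) + 5\right)\right) + S\right)^{2} = \left(\left(\left(-36 - 17\right) + \left(\left(-16 + 1\right) + 5\right)\right) + \frac{9}{527}\right)^{2} = \left(\left(-53 + \left(-15 + 5\right)\right) + \frac{9}{527}\right)^{2} = \left(\left(-53 - 10\right) + \frac{9}{527}\right)^{2} = \left(-63 + \frac{9}{527}\right)^{2} = \left(- \frac{33192}{527}\right)^{2} = \frac{1101708864}{277729}$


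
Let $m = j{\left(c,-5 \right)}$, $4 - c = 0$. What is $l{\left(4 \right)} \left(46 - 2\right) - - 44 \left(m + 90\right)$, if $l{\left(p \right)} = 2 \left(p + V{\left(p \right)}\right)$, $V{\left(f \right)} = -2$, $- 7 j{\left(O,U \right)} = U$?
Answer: $\frac{29172}{7} \approx 4167.4$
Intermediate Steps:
$c = 4$ ($c = 4 - 0 = 4 + 0 = 4$)
$j{\left(O,U \right)} = - \frac{U}{7}$
$l{\left(p \right)} = -4 + 2 p$ ($l{\left(p \right)} = 2 \left(p - 2\right) = 2 \left(-2 + p\right) = -4 + 2 p$)
$m = \frac{5}{7}$ ($m = \left(- \frac{1}{7}\right) \left(-5\right) = \frac{5}{7} \approx 0.71429$)
$l{\left(4 \right)} \left(46 - 2\right) - - 44 \left(m + 90\right) = \left(-4 + 2 \cdot 4\right) \left(46 - 2\right) - - 44 \left(\frac{5}{7} + 90\right) = \left(-4 + 8\right) 44 - \left(-44\right) \frac{635}{7} = 4 \cdot 44 - - \frac{27940}{7} = 176 + \frac{27940}{7} = \frac{29172}{7}$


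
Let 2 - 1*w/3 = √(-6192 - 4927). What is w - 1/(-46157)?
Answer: 276943/46157 - 3*I*√11119 ≈ 6.0 - 316.34*I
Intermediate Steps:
w = 6 - 3*I*√11119 (w = 6 - 3*√(-6192 - 4927) = 6 - 3*I*√11119 ≈ 6.0 - 316.34*I)
w - 1/(-46157) = (6 - 3*I*√11119) - 1/(-46157) = (6 - 3*I*√11119) - 1*(-1/46157) = (6 - 3*I*√11119) + 1/46157 = 276943/46157 - 3*I*√11119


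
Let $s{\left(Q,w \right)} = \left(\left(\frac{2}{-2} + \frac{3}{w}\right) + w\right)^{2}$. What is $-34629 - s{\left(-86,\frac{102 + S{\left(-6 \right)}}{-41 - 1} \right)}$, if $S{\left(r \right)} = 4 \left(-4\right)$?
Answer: $- \frac{28253403886}{815409} \approx -34649.0$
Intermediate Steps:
$S{\left(r \right)} = -16$
$s{\left(Q,w \right)} = \left(-1 + w + \frac{3}{w}\right)^{2}$ ($s{\left(Q,w \right)} = \left(\left(2 \left(- \frac{1}{2}\right) + \frac{3}{w}\right) + w\right)^{2} = \left(\left(-1 + \frac{3}{w}\right) + w\right)^{2} = \left(-1 + w + \frac{3}{w}\right)^{2}$)
$-34629 - s{\left(-86,\frac{102 + S{\left(-6 \right)}}{-41 - 1} \right)} = -34629 - \frac{\left(3 + \left(\frac{102 - 16}{-41 - 1}\right)^{2} - \frac{102 - 16}{-41 - 1}\right)^{2}}{\frac{1}{\left(-41 - 1\right)^{2}} \left(102 - 16\right)^{2}} = -34629 - \frac{\left(3 + \left(\frac{86}{-42}\right)^{2} - \frac{86}{-42}\right)^{2}}{\frac{1849}{441}} = -34629 - \frac{\left(3 + \left(86 \left(- \frac{1}{42}\right)\right)^{2} - 86 \left(- \frac{1}{42}\right)\right)^{2}}{\frac{1849}{441}} = -34629 - \frac{\left(3 + \left(- \frac{43}{21}\right)^{2} - - \frac{43}{21}\right)^{2}}{\frac{1849}{441}} = -34629 - \frac{441 \left(3 + \frac{1849}{441} + \frac{43}{21}\right)^{2}}{1849} = -34629 - \frac{441 \left(\frac{4075}{441}\right)^{2}}{1849} = -34629 - \frac{441}{1849} \cdot \frac{16605625}{194481} = -34629 - \frac{16605625}{815409} = - \frac{28253403886}{815409}$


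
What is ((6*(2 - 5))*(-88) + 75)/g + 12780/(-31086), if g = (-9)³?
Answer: -1127561/419661 ≈ -2.6868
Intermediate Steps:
g = -729
((6*(2 - 5))*(-88) + 75)/g + 12780/(-31086) = ((6*(2 - 5))*(-88) + 75)/(-729) + 12780/(-31086) = ((6*(-3))*(-88) + 75)*(-1/729) + 12780*(-1/31086) = (-18*(-88) + 75)*(-1/729) - 710/1727 = (1584 + 75)*(-1/729) - 710/1727 = 1659*(-1/729) - 710/1727 = -553/243 - 710/1727 = -1127561/419661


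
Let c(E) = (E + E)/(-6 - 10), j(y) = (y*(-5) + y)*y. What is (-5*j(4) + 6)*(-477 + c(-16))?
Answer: -154850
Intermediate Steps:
j(y) = -4*y² (j(y) = (-5*y + y)*y = (-4*y)*y = -4*y²)
c(E) = -E/8 (c(E) = (2*E)/(-16) = (2*E)*(-1/16) = -E/8)
(-5*j(4) + 6)*(-477 + c(-16)) = (-(-20)*4² + 6)*(-477 - ⅛*(-16)) = (-(-20)*16 + 6)*(-477 + 2) = (-5*(-64) + 6)*(-475) = (320 + 6)*(-475) = 326*(-475) = -154850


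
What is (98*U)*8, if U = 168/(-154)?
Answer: -9408/11 ≈ -855.27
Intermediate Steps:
U = -12/11 (U = 168*(-1/154) = -12/11 ≈ -1.0909)
(98*U)*8 = (98*(-12/11))*8 = -1176/11*8 = -9408/11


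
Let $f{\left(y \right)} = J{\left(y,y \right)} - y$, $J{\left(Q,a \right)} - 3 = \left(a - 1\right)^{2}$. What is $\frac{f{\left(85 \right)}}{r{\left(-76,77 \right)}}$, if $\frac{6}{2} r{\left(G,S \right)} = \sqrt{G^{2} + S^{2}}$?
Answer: $\frac{20922 \sqrt{11705}}{11705} \approx 193.38$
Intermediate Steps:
$r{\left(G,S \right)} = \frac{\sqrt{G^{2} + S^{2}}}{3}$
$J{\left(Q,a \right)} = 3 + \left(-1 + a\right)^{2}$ ($J{\left(Q,a \right)} = 3 + \left(a - 1\right)^{2} = 3 + \left(-1 + a\right)^{2}$)
$f{\left(y \right)} = 3 + \left(-1 + y\right)^{2} - y$ ($f{\left(y \right)} = \left(3 + \left(-1 + y\right)^{2}\right) - y = 3 + \left(-1 + y\right)^{2} - y$)
$\frac{f{\left(85 \right)}}{r{\left(-76,77 \right)}} = \frac{3 + \left(-1 + 85\right)^{2} - 85}{\frac{1}{3} \sqrt{\left(-76\right)^{2} + 77^{2}}} = \frac{3 + 84^{2} - 85}{\frac{1}{3} \sqrt{5776 + 5929}} = \frac{3 + 7056 - 85}{\frac{1}{3} \sqrt{11705}} = 6974 \frac{3 \sqrt{11705}}{11705} = \frac{20922 \sqrt{11705}}{11705}$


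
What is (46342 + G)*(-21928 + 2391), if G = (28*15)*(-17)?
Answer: -765889474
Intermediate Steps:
G = -7140 (G = 420*(-17) = -7140)
(46342 + G)*(-21928 + 2391) = (46342 - 7140)*(-21928 + 2391) = 39202*(-19537) = -765889474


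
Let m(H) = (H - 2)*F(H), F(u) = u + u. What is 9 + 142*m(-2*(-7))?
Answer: 47721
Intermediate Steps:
F(u) = 2*u
m(H) = 2*H*(-2 + H) (m(H) = (H - 2)*(2*H) = (-2 + H)*(2*H) = 2*H*(-2 + H))
9 + 142*m(-2*(-7)) = 9 + 142*(2*(-2*(-7))*(-2 - 2*(-7))) = 9 + 142*(2*14*(-2 + 14)) = 9 + 142*(2*14*12) = 9 + 142*336 = 9 + 47712 = 47721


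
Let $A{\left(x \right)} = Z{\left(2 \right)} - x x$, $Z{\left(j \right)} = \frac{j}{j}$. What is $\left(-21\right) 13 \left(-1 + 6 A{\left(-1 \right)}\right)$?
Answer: $273$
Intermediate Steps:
$Z{\left(j \right)} = 1$
$A{\left(x \right)} = 1 - x^{2}$ ($A{\left(x \right)} = 1 - x x = 1 - x^{2}$)
$\left(-21\right) 13 \left(-1 + 6 A{\left(-1 \right)}\right) = \left(-21\right) 13 \left(-1 + 6 \left(1 - \left(-1\right)^{2}\right)\right) = - 273 \left(-1 + 6 \left(1 - 1\right)\right) = - 273 \left(-1 + 6 \cdot 0\right) = - 273 \left(-1 + 0\right) = \left(-273\right) \left(-1\right) = 273$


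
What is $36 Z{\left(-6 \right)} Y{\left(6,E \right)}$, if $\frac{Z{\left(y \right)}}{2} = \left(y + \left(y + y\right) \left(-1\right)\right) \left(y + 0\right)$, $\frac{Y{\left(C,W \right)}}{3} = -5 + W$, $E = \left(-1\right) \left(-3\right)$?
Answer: $15552$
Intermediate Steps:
$E = 3$
$Y{\left(C,W \right)} = -15 + 3 W$ ($Y{\left(C,W \right)} = 3 \left(-5 + W\right) = -15 + 3 W$)
$Z{\left(y \right)} = - 2 y^{2}$ ($Z{\left(y \right)} = 2 \left(y + \left(y + y\right) \left(-1\right)\right) \left(y + 0\right) = 2 \left(y + 2 y \left(-1\right)\right) y = 2 \left(y - 2 y\right) y = 2 - y y = 2 \left(- y^{2}\right) = - 2 y^{2}$)
$36 Z{\left(-6 \right)} Y{\left(6,E \right)} = 36 \left(- 2 \left(-6\right)^{2}\right) \left(-15 + 3 \cdot 3\right) = 36 \left(\left(-2\right) 36\right) \left(-15 + 9\right) = 36 \left(-72\right) \left(-6\right) = \left(-2592\right) \left(-6\right) = 15552$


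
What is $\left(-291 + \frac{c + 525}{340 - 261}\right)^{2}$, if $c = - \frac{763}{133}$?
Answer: $\frac{182264955625}{2253001} \approx 80899.0$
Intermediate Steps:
$c = - \frac{109}{19}$ ($c = \left(-763\right) \frac{1}{133} = - \frac{109}{19} \approx -5.7368$)
$\left(-291 + \frac{c + 525}{340 - 261}\right)^{2} = \left(-291 + \frac{- \frac{109}{19} + 525}{340 - 261}\right)^{2} = \left(-291 + \frac{9866}{19 \cdot 79}\right)^{2} = \left(-291 + \frac{9866}{19} \cdot \frac{1}{79}\right)^{2} = \left(-291 + \frac{9866}{1501}\right)^{2} = \left(- \frac{426925}{1501}\right)^{2} = \frac{182264955625}{2253001}$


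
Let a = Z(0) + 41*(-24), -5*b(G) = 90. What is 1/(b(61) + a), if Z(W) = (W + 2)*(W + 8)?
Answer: -1/986 ≈ -0.0010142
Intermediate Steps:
b(G) = -18 (b(G) = -⅕*90 = -18)
Z(W) = (2 + W)*(8 + W)
a = -968 (a = (16 + 0² + 10*0) + 41*(-24) = (16 + 0 + 0) - 984 = 16 - 984 = -968)
1/(b(61) + a) = 1/(-18 - 968) = 1/(-986) = -1/986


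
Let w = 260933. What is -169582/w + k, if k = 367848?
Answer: 95983512602/260933 ≈ 3.6785e+5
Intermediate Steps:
-169582/w + k = -169582/260933 + 367848 = 95983512602/260933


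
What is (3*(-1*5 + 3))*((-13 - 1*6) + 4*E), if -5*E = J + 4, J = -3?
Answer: 594/5 ≈ 118.80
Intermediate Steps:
E = -⅕ (E = -(-3 + 4)/5 = -⅕*1 = -⅕ ≈ -0.20000)
(3*(-1*5 + 3))*((-13 - 1*6) + 4*E) = (3*(-1*5 + 3))*((-13 - 1*6) + 4*(-⅕)) = (3*(-5 + 3))*((-13 - 6) - ⅘) = (3*(-2))*(-19 - ⅘) = -6*(-99/5) = 594/5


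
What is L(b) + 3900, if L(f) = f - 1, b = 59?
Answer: 3958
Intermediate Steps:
L(f) = -1 + f
L(b) + 3900 = (-1 + 59) + 3900 = 58 + 3900 = 3958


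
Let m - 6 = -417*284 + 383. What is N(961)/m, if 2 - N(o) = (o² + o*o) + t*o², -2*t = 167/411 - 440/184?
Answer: 26124543142/1115822667 ≈ 23.413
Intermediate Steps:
t = 9382/9453 (t = -(167/411 - 440/184)/2 = -(167*(1/411) - 440*1/184)/2 = -(167/411 - 55/23)/2 = -½*(-18764/9453) = 9382/9453 ≈ 0.99249)
m = -118039 (m = 6 + (-417*284 + 383) = 6 + (-118428 + 383) = 6 - 118045 = -118039)
N(o) = 2 - 28288*o²/9453 (N(o) = 2 - ((o² + o*o) + 9382*o²/9453) = 2 - ((o² + o²) + 9382*o²/9453) = 2 - (2*o² + 9382*o²/9453) = 2 - 28288*o²/9453)
N(961)/m = (2 - 28288/9453*961²)/(-118039) = (2 - 28288/9453*923521)*(-1/118039) = (2 - 26124562048/9453)*(-1/118039) = -26124543142/9453*(-1/118039) = 26124543142/1115822667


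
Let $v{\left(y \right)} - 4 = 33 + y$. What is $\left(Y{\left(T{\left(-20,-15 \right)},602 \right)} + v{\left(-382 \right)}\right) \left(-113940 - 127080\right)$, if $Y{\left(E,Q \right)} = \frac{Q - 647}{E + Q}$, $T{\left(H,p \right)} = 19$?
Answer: $\frac{1912895400}{23} \approx 8.3169 \cdot 10^{7}$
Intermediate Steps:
$v{\left(y \right)} = 37 + y$ ($v{\left(y \right)} = 4 + \left(33 + y\right) = 37 + y$)
$Y{\left(E,Q \right)} = \frac{-647 + Q}{E + Q}$
$\left(Y{\left(T{\left(-20,-15 \right)},602 \right)} + v{\left(-382 \right)}\right) \left(-113940 - 127080\right) = \left(\frac{-647 + 602}{19 + 602} + \left(37 - 382\right)\right) \left(-113940 - 127080\right) = \left(\frac{1}{621} \left(-45\right) - 345\right) \left(-241020\right) = \left(- \frac{5}{69} - 345\right) \left(-241020\right) = \left(- \frac{23810}{69}\right) \left(-241020\right) = \frac{1912895400}{23}$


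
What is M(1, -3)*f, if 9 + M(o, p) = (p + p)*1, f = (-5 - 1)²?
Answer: -540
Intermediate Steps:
f = 36 (f = (-6)² = 36)
M(o, p) = -9 + 2*p (M(o, p) = -9 + (p + p)*1 = -9 + (2*p)*1 = -9 + 2*p)
M(1, -3)*f = (-9 + 2*(-3))*36 = (-9 - 6)*36 = -15*36 = -540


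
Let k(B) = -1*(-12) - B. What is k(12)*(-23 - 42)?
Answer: 0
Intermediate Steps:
k(B) = 12 - B
k(12)*(-23 - 42) = (12 - 1*12)*(-23 - 42) = (12 - 12)*(-65) = 0*(-65) = 0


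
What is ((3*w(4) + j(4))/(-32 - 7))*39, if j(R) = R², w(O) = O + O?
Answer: -40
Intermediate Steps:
w(O) = 2*O
((3*w(4) + j(4))/(-32 - 7))*39 = ((3*(2*4) + 4²)/(-32 - 7))*39 = ((3*8 + 16)/(-39))*39 = -(24 + 16)/39*39 = -1/39*40*39 = -40/39*39 = -40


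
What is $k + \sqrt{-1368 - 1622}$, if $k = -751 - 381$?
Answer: $-1132 + i \sqrt{2990} \approx -1132.0 + 54.681 i$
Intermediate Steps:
$k = -1132$ ($k = -751 - 381 = -1132$)
$k + \sqrt{-1368 - 1622} = -1132 + \sqrt{-1368 - 1622} = -1132 + \sqrt{-2990} = -1132 + i \sqrt{2990}$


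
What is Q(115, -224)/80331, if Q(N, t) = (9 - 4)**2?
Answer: 25/80331 ≈ 0.00031121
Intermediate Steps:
Q(N, t) = 25 (Q(N, t) = 5**2 = 25)
Q(115, -224)/80331 = 25/80331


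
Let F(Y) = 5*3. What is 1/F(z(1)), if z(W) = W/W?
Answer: 1/15 ≈ 0.066667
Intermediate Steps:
z(W) = 1
F(Y) = 15
1/F(z(1)) = 1/15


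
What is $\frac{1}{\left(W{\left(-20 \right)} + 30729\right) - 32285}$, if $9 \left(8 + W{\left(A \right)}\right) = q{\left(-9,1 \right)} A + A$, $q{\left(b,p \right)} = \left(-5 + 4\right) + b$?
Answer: $- \frac{1}{1544} \approx -0.00064767$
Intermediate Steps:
$q{\left(b,p \right)} = -1 + b$
$W{\left(A \right)} = -8 - A$ ($W{\left(A \right)} = -8 + \frac{\left(-1 - 9\right) A + A}{9} = -8 + \frac{- 10 A + A}{9} = -8 + \frac{\left(-9\right) A}{9} = -8 - A$)
$\frac{1}{\left(W{\left(-20 \right)} + 30729\right) - 32285} = \frac{1}{\left(\left(-8 - -20\right) + 30729\right) - 32285} = \frac{1}{\left(\left(-8 + 20\right) + 30729\right) - 32285} = \frac{1}{\left(12 + 30729\right) - 32285} = \frac{1}{30741 - 32285} = \frac{1}{-1544} = - \frac{1}{1544}$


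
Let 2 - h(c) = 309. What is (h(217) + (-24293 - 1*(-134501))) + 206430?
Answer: 316331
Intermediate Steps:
h(c) = -307 (h(c) = 2 - 1*309 = 2 - 309 = -307)
(h(217) + (-24293 - 1*(-134501))) + 206430 = (-307 + (-24293 - 1*(-134501))) + 206430 = (-307 + (-24293 + 134501)) + 206430 = (-307 + 110208) + 206430 = 109901 + 206430 = 316331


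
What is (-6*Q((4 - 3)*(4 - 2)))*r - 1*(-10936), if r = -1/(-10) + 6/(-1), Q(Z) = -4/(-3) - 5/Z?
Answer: 108947/10 ≈ 10895.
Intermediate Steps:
Q(Z) = 4/3 - 5/Z (Q(Z) = -4*(-⅓) - 5/Z = 4/3 - 5/Z)
r = -59/10 (r = -1*(-⅒) + 6*(-1) = ⅒ - 6 = -59/10 ≈ -5.9000)
(-6*Q((4 - 3)*(4 - 2)))*r - 1*(-10936) = -6*(4/3 - 5*1/((4 - 3)*(4 - 2)))*(-59/10) - 1*(-10936) = -6*(4/3 - 5/(1*2))*(-59/10) + 10936 = -6*(4/3 - 5/2)*(-59/10) + 10936 = -6*(-7/6)*(-59/10) + 10936 = 7*(-59/10) + 10936 = -413/10 + 10936 = 108947/10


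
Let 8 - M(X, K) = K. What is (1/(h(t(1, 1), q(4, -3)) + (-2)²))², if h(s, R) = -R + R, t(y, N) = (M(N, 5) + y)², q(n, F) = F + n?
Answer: 1/16 ≈ 0.062500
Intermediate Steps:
M(X, K) = 8 - K
t(y, N) = (3 + y)² (t(y, N) = ((8 - 1*5) + y)² = ((8 - 5) + y)² = (3 + y)²)
h(s, R) = 0
(1/(h(t(1, 1), q(4, -3)) + (-2)²))² = (1/(0 + (-2)²))² = (1/(0 + 4))² = (1/4)² = (¼)² = 1/16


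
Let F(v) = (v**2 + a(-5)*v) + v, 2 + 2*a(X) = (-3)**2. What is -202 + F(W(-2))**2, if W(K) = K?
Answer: -177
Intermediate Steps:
a(X) = 7/2 (a(X) = -1 + (1/2)*(-3)**2 = -1 + (1/2)*9 = -1 + 9/2 = 7/2)
F(v) = v**2 + 9*v/2 (F(v) = (v**2 + 7*v/2) + v = v**2 + 9*v/2)
-202 + F(W(-2))**2 = -202 + ((1/2)*(-2)*(9 + 2*(-2)))**2 = -202 + ((1/2)*(-2)*(9 - 4))**2 = -202 + ((1/2)*(-2)*5)**2 = -202 + (-5)**2 = -202 + 25 = -177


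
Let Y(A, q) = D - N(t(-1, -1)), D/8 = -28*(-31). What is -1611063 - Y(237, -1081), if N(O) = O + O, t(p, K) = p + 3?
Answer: -1618003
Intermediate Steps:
t(p, K) = 3 + p
D = 6944 (D = 8*(-28*(-31)) = 8*868 = 6944)
N(O) = 2*O
Y(A, q) = 6940 (Y(A, q) = 6944 - 2*(3 - 1) = 6944 - 2*2 = 6944 - 1*4 = 6944 - 4 = 6940)
-1611063 - Y(237, -1081) = -1611063 - 1*6940 = -1611063 - 6940 = -1618003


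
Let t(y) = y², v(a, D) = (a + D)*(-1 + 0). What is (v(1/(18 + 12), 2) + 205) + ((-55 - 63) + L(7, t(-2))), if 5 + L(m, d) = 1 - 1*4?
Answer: 2309/30 ≈ 76.967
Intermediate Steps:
v(a, D) = -D - a (v(a, D) = (D + a)*(-1) = -D - a)
L(m, d) = -8 (L(m, d) = -5 + (1 - 1*4) = -5 + (1 - 4) = -5 - 3 = -8)
(v(1/(18 + 12), 2) + 205) + ((-55 - 63) + L(7, t(-2))) = ((-1*2 - 1/(18 + 12)) + 205) + ((-55 - 63) - 8) = ((-2 - 1/30) + 205) + (-118 - 8) = ((-2 - 1*1/30) + 205) - 126 = ((-2 - 1/30) + 205) - 126 = (-61/30 + 205) - 126 = 6089/30 - 126 = 2309/30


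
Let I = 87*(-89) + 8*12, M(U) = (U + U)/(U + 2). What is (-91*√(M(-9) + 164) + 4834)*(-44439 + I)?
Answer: -251783724 + 677118*√8162 ≈ -1.9061e+8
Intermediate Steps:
M(U) = 2*U/(2 + U) (M(U) = (2*U)/(2 + U) = 2*U/(2 + U))
I = -7647 (I = -7743 + 96 = -7647)
(-91*√(M(-9) + 164) + 4834)*(-44439 + I) = (-91*√(2*(-9)/(2 - 9) + 164) + 4834)*(-44439 - 7647) = (-91*√(2*(-9)/(-7) + 164) + 4834)*(-52086) = (-91*√(2*(-9)*(-⅐) + 164) + 4834)*(-52086) = (-91*√(18/7 + 164) + 4834)*(-52086) = (-13*√8162 + 4834)*(-52086) = (4834 - 13*√8162)*(-52086) = -251783724 + 677118*√8162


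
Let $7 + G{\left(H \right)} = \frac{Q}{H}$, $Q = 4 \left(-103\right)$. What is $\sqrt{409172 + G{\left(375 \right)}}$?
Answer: $\frac{\sqrt{2301546945}}{75} \approx 639.66$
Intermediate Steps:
$Q = -412$
$G{\left(H \right)} = -7 - \frac{412}{H}$
$\sqrt{409172 + G{\left(375 \right)}} = \sqrt{409172 - \left(7 + \frac{412}{375}\right)} = \sqrt{409172 - \frac{3037}{375}} = \sqrt{\frac{153436463}{375}} = \frac{\sqrt{2301546945}}{75}$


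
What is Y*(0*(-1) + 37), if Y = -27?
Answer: -999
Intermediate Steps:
Y*(0*(-1) + 37) = -27*(0*(-1) + 37) = -27*(0 + 37) = -27*37 = -999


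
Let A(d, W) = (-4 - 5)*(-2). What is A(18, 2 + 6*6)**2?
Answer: 324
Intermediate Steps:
A(d, W) = 18 (A(d, W) = -9*(-2) = 18)
A(18, 2 + 6*6)**2 = 18**2 = 324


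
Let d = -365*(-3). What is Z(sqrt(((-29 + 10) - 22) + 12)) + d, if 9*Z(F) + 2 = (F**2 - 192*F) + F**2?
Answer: 3265/3 - 64*I*sqrt(29)/3 ≈ 1088.3 - 114.88*I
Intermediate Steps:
d = 1095
Z(F) = -2/9 - 64*F/3 + 2*F**2/9 (Z(F) = -2/9 + ((F**2 - 192*F) + F**2)/9 = -2/9 + (-192*F + 2*F**2)/9 = -2/9 + (-64*F/3 + 2*F**2/9) = -2/9 - 64*F/3 + 2*F**2/9)
Z(sqrt(((-29 + 10) - 22) + 12)) + d = (-2/9 - 64*sqrt(((-29 + 10) - 22) + 12)/3 + 2*(sqrt(((-29 + 10) - 22) + 12))**2/9) + 1095 = (-2/9 - 64*sqrt((-19 - 22) + 12)/3 + 2*(sqrt((-19 - 22) + 12))**2/9) + 1095 = (-2/9 - 64*sqrt(-41 + 12)/3 + 2*(sqrt(-41 + 12))**2/9) + 1095 = (-2/9 - 64*I*sqrt(29)/3 + 2*(sqrt(-29))**2/9) + 1095 = (-2/9 - 64*I*sqrt(29)/3 + 2*(I*sqrt(29))**2/9) + 1095 = (-2/9 - 64*I*sqrt(29)/3 + (2/9)*(-29)) + 1095 = (-2/9 - 64*I*sqrt(29)/3 - 58/9) + 1095 = (-20/3 - 64*I*sqrt(29)/3) + 1095 = 3265/3 - 64*I*sqrt(29)/3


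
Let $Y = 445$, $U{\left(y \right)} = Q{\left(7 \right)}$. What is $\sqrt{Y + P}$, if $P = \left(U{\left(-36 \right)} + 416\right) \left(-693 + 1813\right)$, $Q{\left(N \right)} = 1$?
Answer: $\sqrt{467485} \approx 683.73$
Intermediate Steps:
$U{\left(y \right)} = 1$
$P = 467040$ ($P = \left(1 + 416\right) \left(-693 + 1813\right) = 417 \cdot 1120 = 467040$)
$\sqrt{Y + P} = \sqrt{445 + 467040} = \sqrt{467485}$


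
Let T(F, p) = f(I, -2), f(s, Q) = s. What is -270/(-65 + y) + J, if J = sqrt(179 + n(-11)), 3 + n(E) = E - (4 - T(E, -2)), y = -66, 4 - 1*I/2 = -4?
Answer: 270/131 + sqrt(177) ≈ 15.365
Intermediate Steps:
I = 16 (I = 8 - 2*(-4) = 8 + 8 = 16)
T(F, p) = 16
n(E) = 9 + E (n(E) = -3 + (E - (4 - 1*16)) = -3 + (E - (4 - 16)) = -3 + (E - 1*(-12)) = -3 + (E + 12) = -3 + (12 + E) = 9 + E)
J = sqrt(177) (J = sqrt(179 + (9 - 11)) = sqrt(179 - 2) = sqrt(177) ≈ 13.304)
-270/(-65 + y) + J = -270/(-65 - 66) + sqrt(177) = -270/(-131) + sqrt(177) = -1/131*(-270) + sqrt(177) = 270/131 + sqrt(177)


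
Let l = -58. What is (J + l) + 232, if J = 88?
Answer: 262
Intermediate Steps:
(J + l) + 232 = (88 - 58) + 232 = 30 + 232 = 262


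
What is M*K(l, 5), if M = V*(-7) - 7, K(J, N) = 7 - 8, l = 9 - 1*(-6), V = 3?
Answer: 28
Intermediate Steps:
l = 15 (l = 9 + 6 = 15)
K(J, N) = -1
M = -28 (M = 3*(-7) - 7 = -21 - 7 = -28)
M*K(l, 5) = -28*(-1) = 28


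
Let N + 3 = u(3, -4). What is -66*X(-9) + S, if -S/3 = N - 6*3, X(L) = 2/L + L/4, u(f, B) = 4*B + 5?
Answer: 1555/6 ≈ 259.17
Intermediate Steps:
u(f, B) = 5 + 4*B
N = -14 (N = -3 + (5 + 4*(-4)) = -3 + (5 - 16) = -3 - 11 = -14)
X(L) = 2/L + L/4 (X(L) = 2/L + L*(1/4) = 2/L + L/4)
S = 96 (S = -3*(-14 - 6*3) = -3*(-14 - 18) = -3*(-32) = 96)
-66*X(-9) + S = -66*(2/(-9) + (1/4)*(-9)) + 96 = -66*(2*(-1/9) - 9/4) + 96 = -66*(-2/9 - 9/4) + 96 = -66*(-89/36) + 96 = 979/6 + 96 = 1555/6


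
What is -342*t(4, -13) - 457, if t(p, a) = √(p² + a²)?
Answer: -457 - 342*√185 ≈ -5108.7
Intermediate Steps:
t(p, a) = √(a² + p²)
-342*t(4, -13) - 457 = -342*√((-13)² + 4²) - 457 = -342*√(169 + 16) - 457 = -342*√185 - 457 = -457 - 342*√185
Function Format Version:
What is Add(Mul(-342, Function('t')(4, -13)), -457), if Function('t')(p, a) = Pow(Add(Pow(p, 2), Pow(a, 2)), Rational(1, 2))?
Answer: Add(-457, Mul(-342, Pow(185, Rational(1, 2)))) ≈ -5108.7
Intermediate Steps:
Function('t')(p, a) = Pow(Add(Pow(a, 2), Pow(p, 2)), Rational(1, 2))
Add(Mul(-342, Function('t')(4, -13)), -457) = Add(Mul(-342, Pow(Add(Pow(-13, 2), Pow(4, 2)), Rational(1, 2))), -457) = Add(Mul(-342, Pow(Add(169, 16), Rational(1, 2))), -457) = Add(Mul(-342, Pow(185, Rational(1, 2))), -457) = Add(-457, Mul(-342, Pow(185, Rational(1, 2))))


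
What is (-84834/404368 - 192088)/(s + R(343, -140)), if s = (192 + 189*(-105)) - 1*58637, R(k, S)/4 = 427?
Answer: 38837162609/15483655088 ≈ 2.5083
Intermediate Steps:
R(k, S) = 1708 (R(k, S) = 4*427 = 1708)
s = -78290 (s = (192 - 19845) - 58637 = -19653 - 58637 = -78290)
(-84834/404368 - 192088)/(s + R(343, -140)) = (-84834/404368 - 192088)/(-78290 + 1708) = (-84834*1/404368 - 192088)/(-76582) = (-42417/202184 - 192088)*(-1/76582) = -38837162609/202184*(-1/76582) = 38837162609/15483655088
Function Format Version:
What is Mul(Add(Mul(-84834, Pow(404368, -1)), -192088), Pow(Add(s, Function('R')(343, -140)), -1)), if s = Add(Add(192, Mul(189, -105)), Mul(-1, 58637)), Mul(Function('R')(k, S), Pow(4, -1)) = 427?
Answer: Rational(38837162609, 15483655088) ≈ 2.5083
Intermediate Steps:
Function('R')(k, S) = 1708 (Function('R')(k, S) = Mul(4, 427) = 1708)
s = -78290 (s = Add(Add(192, -19845), -58637) = Add(-19653, -58637) = -78290)
Mul(Add(Mul(-84834, Pow(404368, -1)), -192088), Pow(Add(s, Function('R')(343, -140)), -1)) = Mul(Add(Mul(-84834, Pow(404368, -1)), -192088), Pow(Add(-78290, 1708), -1)) = Mul(Add(Mul(-84834, Rational(1, 404368)), -192088), Pow(-76582, -1)) = Mul(Add(Rational(-42417, 202184), -192088), Rational(-1, 76582)) = Mul(Rational(-38837162609, 202184), Rational(-1, 76582)) = Rational(38837162609, 15483655088)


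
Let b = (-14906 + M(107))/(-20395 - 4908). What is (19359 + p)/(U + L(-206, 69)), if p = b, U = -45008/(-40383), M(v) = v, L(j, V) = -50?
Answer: -9890918862804/24975857513 ≈ -396.02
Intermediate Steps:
U = 45008/40383 (U = -45008*(-1/40383) = 45008/40383 ≈ 1.1145)
b = 14799/25303 (b = (-14906 + 107)/(-20395 - 4908) = -14799/(-25303) = -14799*(-1/25303) = 14799/25303 ≈ 0.58487)
p = 14799/25303 ≈ 0.58487
(19359 + p)/(U + L(-206, 69)) = (19359 + 14799/25303)/(45008/40383 - 50) = 489855576/(25303*(-1974142/40383)) = (489855576/25303)*(-40383/1974142) = -9890918862804/24975857513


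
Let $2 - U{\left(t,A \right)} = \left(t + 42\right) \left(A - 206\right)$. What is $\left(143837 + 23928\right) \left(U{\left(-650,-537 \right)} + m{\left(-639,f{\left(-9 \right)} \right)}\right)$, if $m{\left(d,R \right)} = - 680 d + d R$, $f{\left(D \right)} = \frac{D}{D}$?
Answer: $-2996450665$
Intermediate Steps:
$U{\left(t,A \right)} = 2 - \left(-206 + A\right) \left(42 + t\right)$ ($U{\left(t,A \right)} = 2 - \left(t + 42\right) \left(A - 206\right) = 2 - \left(42 + t\right) \left(-206 + A\right) = 2 - \left(-206 + A\right) \left(42 + t\right)$)
$f{\left(D \right)} = 1$
$m{\left(d,R \right)} = - 680 d + R d$
$\left(143837 + 23928\right) \left(U{\left(-650,-537 \right)} + m{\left(-639,f{\left(-9 \right)} \right)}\right) = \left(143837 + 23928\right) \left(\left(8654 - -22554 + 206 \left(-650\right) - \left(-537\right) \left(-650\right)\right) - 639 \left(-680 + 1\right)\right) = 167765 \left(\left(8654 + 22554 - 133900 - 349050\right) - -433881\right) = 167765 \left(-451742 + 433881\right) = 167765 \left(-17861\right) = -2996450665$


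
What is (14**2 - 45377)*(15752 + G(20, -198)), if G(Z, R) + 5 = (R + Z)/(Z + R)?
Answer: -711510388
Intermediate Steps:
G(Z, R) = -4 (G(Z, R) = -5 + (R + Z)/(Z + R) = -5 + (R + Z)/(R + Z) = -5 + 1 = -4)
(14**2 - 45377)*(15752 + G(20, -198)) = (14**2 - 45377)*(15752 - 4) = (196 - 45377)*15748 = -45181*15748 = -711510388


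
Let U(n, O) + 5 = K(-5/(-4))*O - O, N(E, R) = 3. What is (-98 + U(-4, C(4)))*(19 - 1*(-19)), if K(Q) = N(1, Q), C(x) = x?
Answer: -3610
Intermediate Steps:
K(Q) = 3
U(n, O) = -5 + 2*O (U(n, O) = -5 + (3*O - O) = -5 + 2*O)
(-98 + U(-4, C(4)))*(19 - 1*(-19)) = (-98 + (-5 + 2*4))*(19 - 1*(-19)) = (-98 + (-5 + 8))*(19 + 19) = (-98 + 3)*38 = -95*38 = -3610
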